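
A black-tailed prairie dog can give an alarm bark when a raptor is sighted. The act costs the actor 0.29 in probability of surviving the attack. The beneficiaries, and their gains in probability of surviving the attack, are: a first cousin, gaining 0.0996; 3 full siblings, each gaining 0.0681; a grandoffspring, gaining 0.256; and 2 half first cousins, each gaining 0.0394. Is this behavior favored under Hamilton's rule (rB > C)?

No

Hamilton's rule: the trait is favored when the sum of r·B over every recipient exceeds the actor's cost C.
r to a first cousin = 1/8 (first cousins share one grandparent pair — two paths of length 4: r = 2·(1/2)^4 = 1/8).
r to a full sibling = 1/2 (full sibs share both parents — two paths of length 2: r = 2·(1/2)^2 = 1/2).
r to a grandoffspring = 0.25 (two parent–offspring links: r = (1/2)^2 = 1/4).
r to a half first cousin = 0.0625 (half first cousins share one grandparent — one path of length 4: r = (1/2)^4 = 1/16).
Summing one r·B term per recipient: 1·0.125·0.0996 + 3·0.5·0.0681 + 1·0.25·0.256 + 2·0.0625·0.0394 = 0.183525.
0.183525 < 0.29: the indirect benefit is less than the cost.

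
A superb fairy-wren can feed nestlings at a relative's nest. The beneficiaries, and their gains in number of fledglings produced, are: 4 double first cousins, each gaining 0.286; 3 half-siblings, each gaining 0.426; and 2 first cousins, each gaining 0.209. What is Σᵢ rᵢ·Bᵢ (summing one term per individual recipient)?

0.65775

r to a double first cousin = 1/4 (double first cousins share both grandparent pairs — four paths of length 4: r = 4·(1/2)^4 = 1/4).
r to a half-sibling = 1/4 (half-sibs share one parent — one path of length 2: r = (1/2)^2 = 1/4).
r to a first cousin = 0.125 (first cousins share one grandparent pair — two paths of length 4: r = 2·(1/2)^4 = 1/8).
Summing one r·B term per recipient: 4·0.25·0.286 + 3·0.25·0.426 + 2·0.125·0.209 = 0.65775.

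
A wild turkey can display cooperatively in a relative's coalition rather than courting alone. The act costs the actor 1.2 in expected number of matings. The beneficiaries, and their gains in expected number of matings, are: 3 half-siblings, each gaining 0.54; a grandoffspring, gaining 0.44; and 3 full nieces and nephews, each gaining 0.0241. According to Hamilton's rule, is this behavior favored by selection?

Hamilton's rule: the trait is favored when the sum of r·B over every recipient exceeds the actor's cost C.
r to a half-sibling = 1/4 (half-sibs share one parent — one path of length 2: r = (1/2)^2 = 1/4).
r to a grandoffspring = 1/4 (two parent–offspring links: r = (1/2)^2 = 1/4).
r to a full niece or nephew = 0.25 (full aunt/uncle↔niece/nephew: two paths of length 3 through the shared grandparent pair: r = 2·(1/2)^3 = 1/4).
Summing one r·B term per recipient: 3·0.25·0.54 + 1·0.25·0.44 + 3·0.25·0.0241 = 0.533075.
0.533075 < 1.2: the indirect benefit is less than the cost.

No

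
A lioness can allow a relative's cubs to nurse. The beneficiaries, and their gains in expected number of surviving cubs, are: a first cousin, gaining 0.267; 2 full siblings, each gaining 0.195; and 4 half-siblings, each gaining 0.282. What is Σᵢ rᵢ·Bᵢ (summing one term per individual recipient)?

r to a first cousin = 0.125 (first cousins share one grandparent pair — two paths of length 4: r = 2·(1/2)^4 = 1/8).
r to a full sibling = 0.5 (full sibs share both parents — two paths of length 2: r = 2·(1/2)^2 = 1/2).
r to a half-sibling = 0.25 (half-sibs share one parent — one path of length 2: r = (1/2)^2 = 1/4).
Summing one r·B term per recipient: 1·0.125·0.267 + 2·0.5·0.195 + 4·0.25·0.282 = 0.510375.

0.510375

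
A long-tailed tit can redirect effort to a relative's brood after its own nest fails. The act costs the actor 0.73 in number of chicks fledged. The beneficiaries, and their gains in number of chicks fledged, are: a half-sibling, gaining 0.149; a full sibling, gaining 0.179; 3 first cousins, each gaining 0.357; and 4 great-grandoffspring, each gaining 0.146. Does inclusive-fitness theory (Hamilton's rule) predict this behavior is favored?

Hamilton's rule: the trait is favored when the sum of r·B over every recipient exceeds the actor's cost C.
r to a half-sibling = 1/4 (half-sibs share one parent — one path of length 2: r = (1/2)^2 = 1/4).
r to a full sibling = 0.5 (full sibs share both parents — two paths of length 2: r = 2·(1/2)^2 = 1/2).
r to a first cousin = 0.125 (first cousins share one grandparent pair — two paths of length 4: r = 2·(1/2)^4 = 1/8).
r to a great-grandoffspring = 0.125 (three parent–offspring links: r = (1/2)^3 = 1/8).
Summing one r·B term per recipient: 1·0.25·0.149 + 1·0.5·0.179 + 3·0.125·0.357 + 4·0.125·0.146 = 0.333625.
0.333625 < 0.73: the indirect benefit is less than the cost.

No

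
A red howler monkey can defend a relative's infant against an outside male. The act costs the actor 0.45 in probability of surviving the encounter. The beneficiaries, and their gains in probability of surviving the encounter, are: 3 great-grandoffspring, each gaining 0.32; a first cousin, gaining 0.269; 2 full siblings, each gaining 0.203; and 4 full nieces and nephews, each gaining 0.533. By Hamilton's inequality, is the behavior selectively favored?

Yes

Hamilton's rule: the trait is favored when the sum of r·B over every recipient exceeds the actor's cost C.
r to a great-grandoffspring = 0.125 (three parent–offspring links: r = (1/2)^3 = 1/8).
r to a first cousin = 1/8 (first cousins share one grandparent pair — two paths of length 4: r = 2·(1/2)^4 = 1/8).
r to a full sibling = 0.5 (full sibs share both parents — two paths of length 2: r = 2·(1/2)^2 = 1/2).
r to a full niece or nephew = 0.25 (full aunt/uncle↔niece/nephew: two paths of length 3 through the shared grandparent pair: r = 2·(1/2)^3 = 1/4).
Summing one r·B term per recipient: 3·0.125·0.32 + 1·0.125·0.269 + 2·0.5·0.203 + 4·0.25·0.533 = 0.889625.
0.889625 > 0.45: the indirect benefit exceeds the cost.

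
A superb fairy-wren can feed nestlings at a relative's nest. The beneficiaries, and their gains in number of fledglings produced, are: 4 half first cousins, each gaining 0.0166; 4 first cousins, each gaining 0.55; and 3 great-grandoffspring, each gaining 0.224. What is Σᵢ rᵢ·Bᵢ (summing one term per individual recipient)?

0.36315

r to a half first cousin = 0.0625 (half first cousins share one grandparent — one path of length 4: r = (1/2)^4 = 1/16).
r to a first cousin = 1/8 (first cousins share one grandparent pair — two paths of length 4: r = 2·(1/2)^4 = 1/8).
r to a great-grandoffspring = 0.125 (three parent–offspring links: r = (1/2)^3 = 1/8).
Summing one r·B term per recipient: 4·0.0625·0.0166 + 4·0.125·0.55 + 3·0.125·0.224 = 0.36315.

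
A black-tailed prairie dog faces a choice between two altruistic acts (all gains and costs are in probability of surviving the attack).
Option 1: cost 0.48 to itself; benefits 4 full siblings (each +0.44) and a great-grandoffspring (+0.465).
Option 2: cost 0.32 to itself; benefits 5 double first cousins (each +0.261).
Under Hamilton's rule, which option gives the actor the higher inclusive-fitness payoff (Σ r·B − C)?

Option 1

Option 1: r to a full sibling = 0.5.
Option 1: r to a great-grandoffspring = 0.125.
Option 1: Σ r·B − C = (4·0.5·0.44 + 1·0.125·0.465) − 0.48 = 0.458125.
Option 2: r to a double first cousin = 0.25.
Option 2: Σ r·B − C = (5·0.25·0.261) − 0.32 = 0.00625.
Option 1 has the higher net inclusive-fitness payoff.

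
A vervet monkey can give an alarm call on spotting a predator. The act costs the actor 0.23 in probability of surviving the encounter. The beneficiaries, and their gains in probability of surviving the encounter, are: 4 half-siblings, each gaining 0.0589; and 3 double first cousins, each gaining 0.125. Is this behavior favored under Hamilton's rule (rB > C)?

Hamilton's rule: the trait is favored when the sum of r·B over every recipient exceeds the actor's cost C.
r to a half-sibling = 1/4 (half-sibs share one parent — one path of length 2: r = (1/2)^2 = 1/4).
r to a double first cousin = 0.25 (double first cousins share both grandparent pairs — four paths of length 4: r = 4·(1/2)^4 = 1/4).
Summing one r·B term per recipient: 4·0.25·0.0589 + 3·0.25·0.125 = 0.15265.
0.15265 < 0.23: the indirect benefit is less than the cost.

No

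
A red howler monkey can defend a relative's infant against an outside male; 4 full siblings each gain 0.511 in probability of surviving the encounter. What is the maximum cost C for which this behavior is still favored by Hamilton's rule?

1.022

r to a full sibling = 0.5 (full sibs share both parents — two paths of length 2: r = 2·(1/2)^2 = 1/2).
Hamilton's rule: n·r·B > C, so the trait is favored while C < n·r·B = 4·0.5·0.511 = 1.022.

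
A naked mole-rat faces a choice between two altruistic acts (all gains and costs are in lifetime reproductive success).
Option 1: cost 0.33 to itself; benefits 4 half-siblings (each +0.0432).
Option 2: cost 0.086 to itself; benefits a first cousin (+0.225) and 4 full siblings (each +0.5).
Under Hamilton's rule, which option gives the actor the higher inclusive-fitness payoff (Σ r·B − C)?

Option 1: r to a half-sibling = 0.25.
Option 1: Σ r·B − C = (4·0.25·0.0432) − 0.33 = -0.2868.
Option 2: r to a first cousin = 0.125.
Option 2: r to a full sibling = 0.5.
Option 2: Σ r·B − C = (1·0.125·0.225 + 4·0.5·0.5) − 0.086 = 0.942125.
Option 2 has the higher net inclusive-fitness payoff.

Option 2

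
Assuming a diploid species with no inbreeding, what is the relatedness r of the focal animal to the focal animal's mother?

Each parent–offspring link contributes a factor of 1/2, and independent paths through distinct common ancestors add.
One parent–offspring link: r = (1/2)^1 = 1/2.

0.5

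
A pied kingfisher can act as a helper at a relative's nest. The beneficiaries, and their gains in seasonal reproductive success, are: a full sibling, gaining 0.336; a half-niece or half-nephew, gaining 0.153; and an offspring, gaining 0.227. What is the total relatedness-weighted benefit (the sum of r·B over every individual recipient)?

r to a full sibling = 1/2 (full sibs share both parents — two paths of length 2: r = 2·(1/2)^2 = 1/2).
r to a half-niece or half-nephew = 0.125 (half-aunt/uncle↔niece/nephew: one path of length 3: r = (1/2)^3 = 1/8).
r to an offspring = 1/2 (one parent–offspring link: r = (1/2)^1 = 1/2).
Summing one r·B term per recipient: 1·0.5·0.336 + 1·0.125·0.153 + 1·0.5·0.227 = 0.300625.

0.300625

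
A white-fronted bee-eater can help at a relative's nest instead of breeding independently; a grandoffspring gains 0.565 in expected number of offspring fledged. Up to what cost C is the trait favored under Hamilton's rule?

0.14125

r to a grandoffspring = 0.25 (two parent–offspring links: r = (1/2)^2 = 1/4).
Hamilton's rule: n·r·B > C, so the trait is favored while C < n·r·B = 1·0.25·0.565 = 0.14125.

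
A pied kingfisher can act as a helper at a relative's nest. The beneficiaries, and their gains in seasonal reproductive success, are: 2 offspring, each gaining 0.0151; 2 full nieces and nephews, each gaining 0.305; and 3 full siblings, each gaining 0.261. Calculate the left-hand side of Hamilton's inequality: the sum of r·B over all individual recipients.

0.5591

r to an offspring = 0.5 (one parent–offspring link: r = (1/2)^1 = 1/2).
r to a full niece or nephew = 0.25 (full aunt/uncle↔niece/nephew: two paths of length 3 through the shared grandparent pair: r = 2·(1/2)^3 = 1/4).
r to a full sibling = 1/2 (full sibs share both parents — two paths of length 2: r = 2·(1/2)^2 = 1/2).
Summing one r·B term per recipient: 2·0.5·0.0151 + 2·0.25·0.305 + 3·0.5·0.261 = 0.5591.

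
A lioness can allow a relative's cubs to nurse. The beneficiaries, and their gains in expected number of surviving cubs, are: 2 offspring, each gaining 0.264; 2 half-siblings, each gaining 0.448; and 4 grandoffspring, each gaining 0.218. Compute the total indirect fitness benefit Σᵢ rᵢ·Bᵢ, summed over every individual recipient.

r to an offspring = 0.5 (one parent–offspring link: r = (1/2)^1 = 1/2).
r to a half-sibling = 0.25 (half-sibs share one parent — one path of length 2: r = (1/2)^2 = 1/4).
r to a grandoffspring = 1/4 (two parent–offspring links: r = (1/2)^2 = 1/4).
Summing one r·B term per recipient: 2·0.5·0.264 + 2·0.25·0.448 + 4·0.25·0.218 = 0.706.

0.706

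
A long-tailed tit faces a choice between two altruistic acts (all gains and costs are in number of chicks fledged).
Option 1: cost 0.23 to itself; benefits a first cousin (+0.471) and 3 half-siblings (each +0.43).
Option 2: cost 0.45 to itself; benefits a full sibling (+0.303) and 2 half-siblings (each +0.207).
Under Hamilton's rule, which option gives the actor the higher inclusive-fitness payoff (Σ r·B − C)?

Option 1: r to a first cousin = 0.125.
Option 1: r to a half-sibling = 0.25.
Option 1: Σ r·B − C = (1·0.125·0.471 + 3·0.25·0.43) − 0.23 = 0.151375.
Option 2: r to a full sibling = 0.5.
Option 2: r to a half-sibling = 0.25.
Option 2: Σ r·B − C = (1·0.5·0.303 + 2·0.25·0.207) − 0.45 = -0.195.
Option 1 has the higher net inclusive-fitness payoff.

Option 1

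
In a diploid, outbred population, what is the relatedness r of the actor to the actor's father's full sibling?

0.25

Each parent–offspring link contributes a factor of 1/2, and independent paths through distinct common ancestors add.
Full aunt/uncle↔niece/nephew: two paths of length 3 through the shared grandparent pair: r = 2·(1/2)^3 = 1/4.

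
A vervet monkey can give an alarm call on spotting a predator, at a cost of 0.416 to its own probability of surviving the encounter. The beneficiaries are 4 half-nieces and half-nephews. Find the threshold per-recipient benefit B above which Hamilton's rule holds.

r to a half-niece or half-nephew = 1/8 (half-aunt/uncle↔niece/nephew: one path of length 3: r = (1/2)^3 = 1/8).
Hamilton's rule with n recipients of equal r: n·r·B > C, so B > C/(n·r) = 0.416/(4·0.125) = 0.832.

0.832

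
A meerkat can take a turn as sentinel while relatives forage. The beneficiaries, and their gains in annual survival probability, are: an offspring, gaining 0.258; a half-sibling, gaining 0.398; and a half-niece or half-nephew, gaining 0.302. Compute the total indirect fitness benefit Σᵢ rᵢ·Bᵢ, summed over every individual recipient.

r to an offspring = 0.5 (one parent–offspring link: r = (1/2)^1 = 1/2).
r to a half-sibling = 1/4 (half-sibs share one parent — one path of length 2: r = (1/2)^2 = 1/4).
r to a half-niece or half-nephew = 1/8 (half-aunt/uncle↔niece/nephew: one path of length 3: r = (1/2)^3 = 1/8).
Summing one r·B term per recipient: 1·0.5·0.258 + 1·0.25·0.398 + 1·0.125·0.302 = 0.26625.

0.26625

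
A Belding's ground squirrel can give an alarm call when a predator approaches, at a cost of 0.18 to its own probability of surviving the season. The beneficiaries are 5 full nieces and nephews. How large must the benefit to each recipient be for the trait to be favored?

0.144

r to a full niece or nephew = 1/4 (full aunt/uncle↔niece/nephew: two paths of length 3 through the shared grandparent pair: r = 2·(1/2)^3 = 1/4).
Hamilton's rule with n recipients of equal r: n·r·B > C, so B > C/(n·r) = 0.18/(5·0.25) = 0.144.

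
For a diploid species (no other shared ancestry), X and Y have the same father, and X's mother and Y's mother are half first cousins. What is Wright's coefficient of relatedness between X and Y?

Relatedness sums over independent paths through distinct common ancestors.
X and Y are related in two ways: half-sibs through their shared father (r = 1/4) and half second cousins through their mothers (r = 1/64).
r = 1/4 + 1/64 = 17/64 = 0.265625.

0.265625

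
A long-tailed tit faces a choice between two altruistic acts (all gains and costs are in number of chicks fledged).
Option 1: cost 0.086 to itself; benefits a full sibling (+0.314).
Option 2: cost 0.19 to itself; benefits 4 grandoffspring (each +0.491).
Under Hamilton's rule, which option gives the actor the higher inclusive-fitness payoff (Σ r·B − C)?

Option 1: r to a full sibling = 0.5.
Option 1: Σ r·B − C = (1·0.5·0.314) − 0.086 = 0.071.
Option 2: r to a grandoffspring = 0.25.
Option 2: Σ r·B − C = (4·0.25·0.491) − 0.19 = 0.301.
Option 2 has the higher net inclusive-fitness payoff.

Option 2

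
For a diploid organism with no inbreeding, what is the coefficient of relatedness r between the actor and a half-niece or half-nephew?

0.125

Half-aunt/uncle↔niece/nephew: one path of length 3: r = (1/2)^3 = 1/8.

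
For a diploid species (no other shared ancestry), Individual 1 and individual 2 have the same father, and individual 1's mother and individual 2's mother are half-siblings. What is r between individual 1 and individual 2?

With two independent routes of shared ancestry, r is the sum of the two contributions.
Individual 1 and individual 2 are related in two ways: half-sibs through their shared father (r = 1/4) and half first cousins through their mothers (r = 1/16).
r = 1/4 + 1/16 = 5/16 = 0.3125.

0.3125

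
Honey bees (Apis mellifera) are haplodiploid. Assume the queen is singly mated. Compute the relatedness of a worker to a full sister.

0.75

Haplodiploid full sisters inherit their father's entire haploid genome identically (contributing 1/2) and on average half of their mother's contribution (1/2 · 1/2 = 1/4); r = 1/2 + 1/4 = 3/4.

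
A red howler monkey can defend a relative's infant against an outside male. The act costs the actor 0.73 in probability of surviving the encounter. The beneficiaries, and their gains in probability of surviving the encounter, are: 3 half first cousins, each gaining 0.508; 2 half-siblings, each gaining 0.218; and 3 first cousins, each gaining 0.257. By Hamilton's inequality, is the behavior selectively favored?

Hamilton's rule: the trait is favored when the sum of r·B over every recipient exceeds the actor's cost C.
r to a half first cousin = 0.0625 (half first cousins share one grandparent — one path of length 4: r = (1/2)^4 = 1/16).
r to a half-sibling = 0.25 (half-sibs share one parent — one path of length 2: r = (1/2)^2 = 1/4).
r to a first cousin = 1/8 (first cousins share one grandparent pair — two paths of length 4: r = 2·(1/2)^4 = 1/8).
Summing one r·B term per recipient: 3·0.0625·0.508 + 2·0.25·0.218 + 3·0.125·0.257 = 0.300625.
0.300625 < 0.73: the indirect benefit is less than the cost.

No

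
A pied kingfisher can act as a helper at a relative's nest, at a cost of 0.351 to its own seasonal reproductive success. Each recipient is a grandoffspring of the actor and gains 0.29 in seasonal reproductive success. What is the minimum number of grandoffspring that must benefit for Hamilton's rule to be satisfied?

5

r to a grandoffspring = 1/4 (two parent–offspring links: r = (1/2)^2 = 1/4).
Hamilton's rule: n·r·B > C  ⇒  n > C/(r·B) = 0.351/(0.25·0.29) = 4.841.
The smallest integer exceeding 4.841 is 5.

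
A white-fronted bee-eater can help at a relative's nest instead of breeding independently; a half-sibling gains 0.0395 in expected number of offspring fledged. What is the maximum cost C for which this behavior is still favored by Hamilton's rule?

0.009875

r to a half-sibling = 0.25 (half-sibs share one parent — one path of length 2: r = (1/2)^2 = 1/4).
Hamilton's rule: n·r·B > C, so the trait is favored while C < n·r·B = 1·0.25·0.0395 = 0.009875.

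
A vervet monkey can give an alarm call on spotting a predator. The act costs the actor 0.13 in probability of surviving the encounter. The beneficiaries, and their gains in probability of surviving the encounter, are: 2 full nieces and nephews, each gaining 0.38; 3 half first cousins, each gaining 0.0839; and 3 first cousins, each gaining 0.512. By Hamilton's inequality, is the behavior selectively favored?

Hamilton's rule: the trait is favored when the sum of r·B over every recipient exceeds the actor's cost C.
r to a full niece or nephew = 0.25 (full aunt/uncle↔niece/nephew: two paths of length 3 through the shared grandparent pair: r = 2·(1/2)^3 = 1/4).
r to a half first cousin = 0.0625 (half first cousins share one grandparent — one path of length 4: r = (1/2)^4 = 1/16).
r to a first cousin = 1/8 (first cousins share one grandparent pair — two paths of length 4: r = 2·(1/2)^4 = 1/8).
Summing one r·B term per recipient: 2·0.25·0.38 + 3·0.0625·0.0839 + 3·0.125·0.512 = 0.39773125.
0.39773125 > 0.13: the indirect benefit exceeds the cost.

Yes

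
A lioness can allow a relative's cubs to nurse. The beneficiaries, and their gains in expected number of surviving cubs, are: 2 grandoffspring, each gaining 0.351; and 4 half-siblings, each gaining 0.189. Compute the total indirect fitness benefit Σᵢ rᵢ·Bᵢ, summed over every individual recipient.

r to a grandoffspring = 0.25 (two parent–offspring links: r = (1/2)^2 = 1/4).
r to a half-sibling = 1/4 (half-sibs share one parent — one path of length 2: r = (1/2)^2 = 1/4).
Summing one r·B term per recipient: 2·0.25·0.351 + 4·0.25·0.189 = 0.3645.

0.3645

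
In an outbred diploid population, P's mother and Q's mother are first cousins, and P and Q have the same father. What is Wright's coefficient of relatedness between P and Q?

0.28125

With two independent routes of shared ancestry, r is the sum of the two contributions.
P and Q are related in two ways: second cousins through their mothers (r = 1/32) and half-sibs through their shared father (r = 1/4).
r = 1/32 + 1/4 = 9/32 = 0.28125.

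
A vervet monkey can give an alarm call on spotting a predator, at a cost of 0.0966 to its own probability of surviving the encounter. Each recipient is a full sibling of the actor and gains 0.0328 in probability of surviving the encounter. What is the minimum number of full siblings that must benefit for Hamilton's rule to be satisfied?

r to a full sibling = 1/2 (full sibs share both parents — two paths of length 2: r = 2·(1/2)^2 = 1/2).
Hamilton's rule: n·r·B > C  ⇒  n > C/(r·B) = 0.0966/(0.5·0.0328) = 5.89.
The smallest integer exceeding 5.89 is 6.

6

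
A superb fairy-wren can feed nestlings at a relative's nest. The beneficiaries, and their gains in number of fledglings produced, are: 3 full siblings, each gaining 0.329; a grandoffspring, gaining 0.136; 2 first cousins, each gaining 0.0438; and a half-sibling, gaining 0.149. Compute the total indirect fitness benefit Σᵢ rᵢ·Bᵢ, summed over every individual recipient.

0.5757

r to a full sibling = 0.5 (full sibs share both parents — two paths of length 2: r = 2·(1/2)^2 = 1/2).
r to a grandoffspring = 1/4 (two parent–offspring links: r = (1/2)^2 = 1/4).
r to a first cousin = 1/8 (first cousins share one grandparent pair — two paths of length 4: r = 2·(1/2)^4 = 1/8).
r to a half-sibling = 1/4 (half-sibs share one parent — one path of length 2: r = (1/2)^2 = 1/4).
Summing one r·B term per recipient: 3·0.5·0.329 + 1·0.25·0.136 + 2·0.125·0.0438 + 1·0.25·0.149 = 0.5757.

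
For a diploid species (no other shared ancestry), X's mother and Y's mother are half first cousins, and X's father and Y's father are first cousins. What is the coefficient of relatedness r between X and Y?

0.046875

Wright's path rule: contributions from independent ancestry routes add.
X and Y are related in two ways: half second cousins through their mothers (r = 1/64) and second cousins through their fathers (r = 1/32).
r = 1/64 + 1/32 = 0.046875.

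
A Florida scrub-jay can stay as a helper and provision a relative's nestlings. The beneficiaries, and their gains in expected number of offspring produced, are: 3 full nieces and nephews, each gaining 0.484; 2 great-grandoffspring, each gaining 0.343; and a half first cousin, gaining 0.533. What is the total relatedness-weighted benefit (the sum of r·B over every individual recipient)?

r to a full niece or nephew = 0.25 (full aunt/uncle↔niece/nephew: two paths of length 3 through the shared grandparent pair: r = 2·(1/2)^3 = 1/4).
r to a great-grandoffspring = 0.125 (three parent–offspring links: r = (1/2)^3 = 1/8).
r to a half first cousin = 1/16 (half first cousins share one grandparent — one path of length 4: r = (1/2)^4 = 1/16).
Summing one r·B term per recipient: 3·0.25·0.484 + 2·0.125·0.343 + 1·0.0625·0.533 = 0.4820625.

0.4820625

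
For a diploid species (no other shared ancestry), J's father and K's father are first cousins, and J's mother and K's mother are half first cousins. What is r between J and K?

Relatedness sums over independent paths through distinct common ancestors.
J and K are related in two ways: second cousins through their fathers (r = 1/32) and half second cousins through their mothers (r = 1/64).
r = 1/32 + 1/64 = 0.046875.

0.046875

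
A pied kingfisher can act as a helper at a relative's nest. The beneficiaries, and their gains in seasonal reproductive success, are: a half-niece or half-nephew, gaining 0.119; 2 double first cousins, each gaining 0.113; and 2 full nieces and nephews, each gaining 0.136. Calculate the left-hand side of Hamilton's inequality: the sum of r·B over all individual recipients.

0.139375

r to a half-niece or half-nephew = 0.125 (half-aunt/uncle↔niece/nephew: one path of length 3: r = (1/2)^3 = 1/8).
r to a double first cousin = 1/4 (double first cousins share both grandparent pairs — four paths of length 4: r = 4·(1/2)^4 = 1/4).
r to a full niece or nephew = 1/4 (full aunt/uncle↔niece/nephew: two paths of length 3 through the shared grandparent pair: r = 2·(1/2)^3 = 1/4).
Summing one r·B term per recipient: 1·0.125·0.119 + 2·0.25·0.113 + 2·0.25·0.136 = 0.139375.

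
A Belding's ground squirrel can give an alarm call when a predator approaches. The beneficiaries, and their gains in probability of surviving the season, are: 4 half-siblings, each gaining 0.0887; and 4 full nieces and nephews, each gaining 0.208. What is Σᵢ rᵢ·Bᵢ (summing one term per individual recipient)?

r to a half-sibling = 1/4 (half-sibs share one parent — one path of length 2: r = (1/2)^2 = 1/4).
r to a full niece or nephew = 0.25 (full aunt/uncle↔niece/nephew: two paths of length 3 through the shared grandparent pair: r = 2·(1/2)^3 = 1/4).
Summing one r·B term per recipient: 4·0.25·0.0887 + 4·0.25·0.208 = 0.2967.

0.2967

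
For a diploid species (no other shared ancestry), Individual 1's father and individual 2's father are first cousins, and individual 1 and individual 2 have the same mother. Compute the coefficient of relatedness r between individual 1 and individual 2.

Independent pedigree routes through distinct common ancestors add.
Individual 1 and individual 2 are related in two ways: second cousins through their fathers (r = 1/32) and half-sibs through their shared mother (r = 1/4).
r = 1/32 + 1/4 = 9/32 = 0.28125.

0.28125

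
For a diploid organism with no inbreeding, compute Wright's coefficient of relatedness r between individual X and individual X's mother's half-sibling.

0.125

Each parent–offspring link contributes a factor of 1/2, and independent paths through distinct common ancestors add.
Half-aunt/uncle↔niece/nephew: one path of length 3: r = (1/2)^3 = 1/8.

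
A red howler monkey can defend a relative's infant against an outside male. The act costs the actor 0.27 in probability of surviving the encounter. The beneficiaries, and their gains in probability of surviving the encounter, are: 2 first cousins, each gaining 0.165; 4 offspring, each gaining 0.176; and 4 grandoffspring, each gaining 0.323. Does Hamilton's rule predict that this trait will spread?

Yes

Hamilton's rule: the trait is favored when the sum of r·B over every recipient exceeds the actor's cost C.
r to a first cousin = 1/8 (first cousins share one grandparent pair — two paths of length 4: r = 2·(1/2)^4 = 1/8).
r to an offspring = 0.5 (one parent–offspring link: r = (1/2)^1 = 1/2).
r to a grandoffspring = 1/4 (two parent–offspring links: r = (1/2)^2 = 1/4).
Summing one r·B term per recipient: 2·0.125·0.165 + 4·0.5·0.176 + 4·0.25·0.323 = 0.71625.
0.71625 > 0.27: the indirect benefit exceeds the cost.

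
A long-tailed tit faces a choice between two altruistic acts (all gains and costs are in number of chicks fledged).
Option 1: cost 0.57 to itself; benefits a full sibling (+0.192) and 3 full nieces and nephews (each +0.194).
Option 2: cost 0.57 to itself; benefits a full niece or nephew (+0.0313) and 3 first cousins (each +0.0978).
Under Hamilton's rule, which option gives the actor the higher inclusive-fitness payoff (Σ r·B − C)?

Option 1: r to a full sibling = 0.5.
Option 1: r to a full niece or nephew = 0.25.
Option 1: Σ r·B − C = (1·0.5·0.192 + 3·0.25·0.194) − 0.57 = -0.3285.
Option 2: r to a full niece or nephew = 0.25.
Option 2: r to a first cousin = 0.125.
Option 2: Σ r·B − C = (1·0.25·0.0313 + 3·0.125·0.0978) − 0.57 = -0.5255.
Option 1 has the higher net inclusive-fitness payoff.

Option 1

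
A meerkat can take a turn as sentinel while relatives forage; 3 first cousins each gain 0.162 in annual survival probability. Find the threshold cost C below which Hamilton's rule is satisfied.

0.06075

r to a first cousin = 0.125 (first cousins share one grandparent pair — two paths of length 4: r = 2·(1/2)^4 = 1/8).
Hamilton's rule: n·r·B > C, so the trait is favored while C < n·r·B = 3·0.125·0.162 = 0.06075.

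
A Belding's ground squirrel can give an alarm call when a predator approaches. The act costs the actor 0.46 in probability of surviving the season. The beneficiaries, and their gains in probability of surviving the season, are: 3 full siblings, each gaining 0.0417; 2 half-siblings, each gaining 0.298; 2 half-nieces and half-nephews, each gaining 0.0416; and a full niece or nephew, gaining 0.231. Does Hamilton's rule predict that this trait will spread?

Hamilton's rule: the trait is favored when the sum of r·B over every recipient exceeds the actor's cost C.
r to a full sibling = 0.5 (full sibs share both parents — two paths of length 2: r = 2·(1/2)^2 = 1/2).
r to a half-sibling = 1/4 (half-sibs share one parent — one path of length 2: r = (1/2)^2 = 1/4).
r to a half-niece or half-nephew = 1/8 (half-aunt/uncle↔niece/nephew: one path of length 3: r = (1/2)^3 = 1/8).
r to a full niece or nephew = 0.25 (full aunt/uncle↔niece/nephew: two paths of length 3 through the shared grandparent pair: r = 2·(1/2)^3 = 1/4).
Summing one r·B term per recipient: 3·0.5·0.0417 + 2·0.25·0.298 + 2·0.125·0.0416 + 1·0.25·0.231 = 0.2797.
0.2797 < 0.46: the indirect benefit is less than the cost.

No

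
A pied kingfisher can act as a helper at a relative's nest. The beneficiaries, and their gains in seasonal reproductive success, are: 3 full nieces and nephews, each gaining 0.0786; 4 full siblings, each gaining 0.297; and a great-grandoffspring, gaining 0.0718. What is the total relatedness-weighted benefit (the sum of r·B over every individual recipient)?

r to a full niece or nephew = 1/4 (full aunt/uncle↔niece/nephew: two paths of length 3 through the shared grandparent pair: r = 2·(1/2)^3 = 1/4).
r to a full sibling = 0.5 (full sibs share both parents — two paths of length 2: r = 2·(1/2)^2 = 1/2).
r to a great-grandoffspring = 0.125 (three parent–offspring links: r = (1/2)^3 = 1/8).
Summing one r·B term per recipient: 3·0.25·0.0786 + 4·0.5·0.297 + 1·0.125·0.0718 = 0.661925.

0.661925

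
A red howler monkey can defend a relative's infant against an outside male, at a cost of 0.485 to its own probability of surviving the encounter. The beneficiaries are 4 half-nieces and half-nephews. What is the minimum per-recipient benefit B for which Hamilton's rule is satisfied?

0.97

r to a half-niece or half-nephew = 1/8 (half-aunt/uncle↔niece/nephew: one path of length 3: r = (1/2)^3 = 1/8).
Hamilton's rule with n recipients of equal r: n·r·B > C, so B > C/(n·r) = 0.485/(4·0.125) = 0.97.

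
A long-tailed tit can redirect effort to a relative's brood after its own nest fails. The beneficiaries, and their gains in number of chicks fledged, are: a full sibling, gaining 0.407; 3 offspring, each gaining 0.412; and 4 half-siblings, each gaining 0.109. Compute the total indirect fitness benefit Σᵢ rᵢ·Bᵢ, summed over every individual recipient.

r to a full sibling = 0.5 (full sibs share both parents — two paths of length 2: r = 2·(1/2)^2 = 1/2).
r to an offspring = 0.5 (one parent–offspring link: r = (1/2)^1 = 1/2).
r to a half-sibling = 1/4 (half-sibs share one parent — one path of length 2: r = (1/2)^2 = 1/4).
Summing one r·B term per recipient: 1·0.5·0.407 + 3·0.5·0.412 + 4·0.25·0.109 = 0.9305.

0.9305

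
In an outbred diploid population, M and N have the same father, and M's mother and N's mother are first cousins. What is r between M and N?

Relatedness sums over independent paths through distinct common ancestors.
M and N are related in two ways: half-sibs through their shared father (r = 1/4) and second cousins through their mothers (r = 1/32).
r = 1/4 + 1/32 = 0.28125.

0.28125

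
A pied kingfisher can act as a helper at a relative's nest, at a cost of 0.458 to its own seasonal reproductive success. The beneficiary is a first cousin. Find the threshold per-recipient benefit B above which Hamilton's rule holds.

3.664

r to a first cousin = 0.125 (first cousins share one grandparent pair — two paths of length 4: r = 2·(1/2)^4 = 1/8).
Hamilton's rule with n recipients of equal r: n·r·B > C, so B > C/(n·r) = 0.458/(1·0.125) = 3.664.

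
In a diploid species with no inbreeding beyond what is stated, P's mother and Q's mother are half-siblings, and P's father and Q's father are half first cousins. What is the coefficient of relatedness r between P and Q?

0.078125

Relatedness sums over independent paths through distinct common ancestors.
P and Q are related in two ways: half first cousins through their mothers (r = 1/16) and half second cousins through their fathers (r = 1/64).
r = 1/16 + 1/64 = 0.078125.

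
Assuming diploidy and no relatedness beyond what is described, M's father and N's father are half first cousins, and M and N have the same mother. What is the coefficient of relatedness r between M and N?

0.265625

With two independent routes of shared ancestry, r is the sum of the two contributions.
M and N are related in two ways: half second cousins through their fathers (r = 1/64) and half-sibs through their shared mother (r = 1/4).
r = 1/64 + 1/4 = 17/64 = 0.265625.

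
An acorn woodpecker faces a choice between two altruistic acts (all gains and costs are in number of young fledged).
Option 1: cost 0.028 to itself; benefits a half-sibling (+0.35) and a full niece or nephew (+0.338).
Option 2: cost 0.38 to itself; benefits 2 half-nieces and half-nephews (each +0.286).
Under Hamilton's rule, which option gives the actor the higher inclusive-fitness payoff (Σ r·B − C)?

Option 1: r to a half-sibling = 0.25.
Option 1: r to a full niece or nephew = 0.25.
Option 1: Σ r·B − C = (1·0.25·0.35 + 1·0.25·0.338) − 0.028 = 0.144.
Option 2: r to a half-niece or half-nephew = 0.125.
Option 2: Σ r·B − C = (2·0.125·0.286) − 0.38 = -0.3085.
Option 1 has the higher net inclusive-fitness payoff.

Option 1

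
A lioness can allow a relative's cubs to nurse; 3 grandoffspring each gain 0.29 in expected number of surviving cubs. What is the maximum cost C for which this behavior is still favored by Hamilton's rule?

r to a grandoffspring = 1/4 (two parent–offspring links: r = (1/2)^2 = 1/4).
Hamilton's rule: n·r·B > C, so the trait is favored while C < n·r·B = 3·0.25·0.29 = 0.2175.

0.2175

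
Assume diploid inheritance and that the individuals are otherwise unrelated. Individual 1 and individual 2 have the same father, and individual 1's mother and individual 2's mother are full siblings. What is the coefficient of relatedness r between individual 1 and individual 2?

0.375

Independent pedigree routes through distinct common ancestors add.
Individual 1 and individual 2 are related in two ways: half-sibs through their shared father (r = 1/4) and first cousins through their mothers (r = 1/8).
r = 1/4 + 1/8 = 3/8 = 0.375.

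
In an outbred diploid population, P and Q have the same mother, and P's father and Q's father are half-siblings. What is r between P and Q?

Relatedness sums over independent paths through distinct common ancestors.
P and Q are related in two ways: half-sibs through their shared mother (r = 1/4) and half first cousins through their fathers (r = 1/16).
r = 1/4 + 1/16 = 0.3125.

0.3125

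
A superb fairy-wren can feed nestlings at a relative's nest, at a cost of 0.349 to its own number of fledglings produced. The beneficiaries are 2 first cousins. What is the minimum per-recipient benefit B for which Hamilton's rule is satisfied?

r to a first cousin = 0.125 (first cousins share one grandparent pair — two paths of length 4: r = 2·(1/2)^4 = 1/8).
Hamilton's rule with n recipients of equal r: n·r·B > C, so B > C/(n·r) = 0.349/(2·0.125) = 1.396.

1.396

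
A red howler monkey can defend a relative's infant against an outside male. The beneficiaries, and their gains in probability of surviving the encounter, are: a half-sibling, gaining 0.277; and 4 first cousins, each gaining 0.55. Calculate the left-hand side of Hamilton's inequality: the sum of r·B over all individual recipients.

0.34425

r to a half-sibling = 0.25 (half-sibs share one parent — one path of length 2: r = (1/2)^2 = 1/4).
r to a first cousin = 1/8 (first cousins share one grandparent pair — two paths of length 4: r = 2·(1/2)^4 = 1/8).
Summing one r·B term per recipient: 1·0.25·0.277 + 4·0.125·0.55 = 0.34425.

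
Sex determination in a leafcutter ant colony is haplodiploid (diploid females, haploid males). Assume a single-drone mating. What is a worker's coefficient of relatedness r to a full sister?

0.75

Haplodiploid full sisters inherit their father's entire haploid genome identically (contributing 1/2) and on average half of their mother's contribution (1/2 · 1/2 = 1/4); r = 1/2 + 1/4 = 3/4.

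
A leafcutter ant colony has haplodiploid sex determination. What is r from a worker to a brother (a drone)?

Her haploid brother carries none of their father's genes and a random half of their mother's genome; that half matches the maternal half of her own genome with probability 1/2: r = 1/2 · 1/2 = 1/4.

0.25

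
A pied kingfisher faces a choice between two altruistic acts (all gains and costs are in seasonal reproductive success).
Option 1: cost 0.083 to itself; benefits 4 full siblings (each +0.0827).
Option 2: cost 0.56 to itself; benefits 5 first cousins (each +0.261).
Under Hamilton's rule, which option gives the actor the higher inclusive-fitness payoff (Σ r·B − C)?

Option 1: r to a full sibling = 0.5.
Option 1: Σ r·B − C = (4·0.5·0.0827) − 0.083 = 0.0824.
Option 2: r to a first cousin = 0.125.
Option 2: Σ r·B − C = (5·0.125·0.261) − 0.56 = -0.396875.
Option 1 has the higher net inclusive-fitness payoff.

Option 1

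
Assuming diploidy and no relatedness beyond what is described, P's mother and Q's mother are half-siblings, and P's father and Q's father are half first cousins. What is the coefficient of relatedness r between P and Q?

0.078125

With two independent routes of shared ancestry, r is the sum of the two contributions.
P and Q are related in two ways: half first cousins through their mothers (r = 1/16) and half second cousins through their fathers (r = 1/64).
r = 1/16 + 1/64 = 0.078125.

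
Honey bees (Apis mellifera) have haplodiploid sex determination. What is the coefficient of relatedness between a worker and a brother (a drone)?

Her haploid brother carries none of their father's genes and a random half of their mother's genome; that half matches the maternal half of her own genome with probability 1/2: r = 1/2 · 1/2 = 1/4.

0.25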